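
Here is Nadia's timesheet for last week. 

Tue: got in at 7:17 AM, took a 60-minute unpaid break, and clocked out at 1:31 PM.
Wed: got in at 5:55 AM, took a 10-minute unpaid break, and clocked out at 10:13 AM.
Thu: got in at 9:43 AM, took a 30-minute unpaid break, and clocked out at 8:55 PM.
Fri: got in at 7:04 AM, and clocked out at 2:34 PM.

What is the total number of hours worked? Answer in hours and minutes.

Tue: 7:17 AM–1:31 PM = 6 h 14 min; less 60 min break → 5 h 14 min
Wed: 5:55 AM–10:13 AM = 4 h 18 min; less 10 min break → 4 h 8 min
Thu: 9:43 AM–8:55 PM = 11 h 12 min; less 30 min break → 10 h 42 min
Fri: 7:04 AM–2:34 PM = 7 h 30 min
Total: 5 h 14 min + 4 h 8 min + 10 h 42 min + 7 h 30 min = 27 h 34 min.

27 h 34 min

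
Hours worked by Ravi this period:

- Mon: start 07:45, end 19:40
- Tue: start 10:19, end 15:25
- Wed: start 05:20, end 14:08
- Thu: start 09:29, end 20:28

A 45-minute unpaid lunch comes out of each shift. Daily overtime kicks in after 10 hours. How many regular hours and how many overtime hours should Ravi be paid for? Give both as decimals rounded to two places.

Mon: 07:45–19:40 = 11 h 55 min; less 45 min break → 11 h 10 min
Tue: 10:19–15:25 = 5 h 6 min; less 45 min break → 4 h 21 min
Wed: 05:20–14:08 = 8 h 48 min; less 45 min break → 8 h 3 min
Thu: 09:29–20:28 = 10 h 59 min; less 45 min break → 10 h 14 min
Mon reg 10 h 0 min / OT 1 h 10 min; Tue reg 4 h 21 min / OT 0 h 0 min; Wed reg 8 h 3 min / OT 0 h 0 min; Thu reg 10 h 0 min / OT 0 h 14 min.
Totals: regular 32 h 24 min, overtime 1 h 24 min.

Regular 32.40 hours, overtime 1.40 hours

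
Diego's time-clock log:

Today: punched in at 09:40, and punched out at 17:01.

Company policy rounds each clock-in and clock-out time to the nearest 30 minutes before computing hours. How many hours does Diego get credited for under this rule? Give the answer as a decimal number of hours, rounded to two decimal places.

Today: in 09:40→09:30, out 17:01→17:00; 7 h 30 min

7.50 hours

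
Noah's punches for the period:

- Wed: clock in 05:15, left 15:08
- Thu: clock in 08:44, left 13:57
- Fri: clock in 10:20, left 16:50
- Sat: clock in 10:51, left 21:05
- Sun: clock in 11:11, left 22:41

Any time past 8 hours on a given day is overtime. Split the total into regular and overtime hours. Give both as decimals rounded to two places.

Wed: 05:15–15:08 = 9 h 53 min
Thu: 08:44–13:57 = 5 h 13 min
Fri: 10:20–16:50 = 6 h 30 min
Sat: 10:51–21:05 = 10 h 14 min
Sun: 11:11–22:41 = 11 h 30 min
Wed reg 8 h 0 min / OT 1 h 53 min; Thu reg 5 h 13 min / OT 0 h 0 min; Fri reg 6 h 30 min / OT 0 h 0 min; Sat reg 8 h 0 min / OT 2 h 14 min; Sun reg 8 h 0 min / OT 3 h 30 min.
Totals: regular 35 h 43 min, overtime 7 h 37 min.

Regular 35.72 hours, overtime 7.62 hours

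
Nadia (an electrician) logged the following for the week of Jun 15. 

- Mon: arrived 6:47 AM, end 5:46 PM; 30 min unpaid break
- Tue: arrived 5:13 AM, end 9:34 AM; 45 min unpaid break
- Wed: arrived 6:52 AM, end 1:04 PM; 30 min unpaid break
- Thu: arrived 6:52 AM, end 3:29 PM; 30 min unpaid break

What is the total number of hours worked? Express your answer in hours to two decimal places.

Mon: 6:47 AM–5:46 PM = 10 h 59 min; less 30 min break → 10 h 29 min
Tue: 5:13 AM–9:34 AM = 4 h 21 min; less 45 min break → 3 h 36 min
Wed: 6:52 AM–1:04 PM = 6 h 12 min; less 30 min break → 5 h 42 min
Thu: 6:52 AM–3:29 PM = 8 h 37 min; less 30 min break → 8 h 7 min
Total: 10 h 29 min + 3 h 36 min + 5 h 42 min + 8 h 7 min = 27 h 54 min.

27.90 hours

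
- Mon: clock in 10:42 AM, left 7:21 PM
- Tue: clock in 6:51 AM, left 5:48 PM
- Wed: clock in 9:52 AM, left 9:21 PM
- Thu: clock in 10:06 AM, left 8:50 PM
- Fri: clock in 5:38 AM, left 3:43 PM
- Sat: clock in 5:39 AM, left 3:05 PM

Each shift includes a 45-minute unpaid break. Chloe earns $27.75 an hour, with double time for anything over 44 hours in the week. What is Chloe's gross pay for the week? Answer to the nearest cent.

Mon: 10:42 AM–7:21 PM = 8 h 39 min; less 45 min break → 7 h 54 min
Tue: 6:51 AM–5:48 PM = 10 h 57 min; less 45 min break → 10 h 12 min
Wed: 9:52 AM–9:21 PM = 11 h 29 min; less 45 min break → 10 h 44 min
Thu: 10:06 AM–8:50 PM = 10 h 44 min; less 45 min break → 9 h 59 min
Fri: 5:38 AM–3:43 PM = 10 h 5 min; less 45 min break → 9 h 20 min
Sat: 5:39 AM–3:05 PM = 9 h 26 min; less 45 min break → 8 h 41 min
Total worked: 56 h 50 min = 3410 min.
Regular 44 h 0 min = 2640 min at $27.75/h; overtime 12 h 50 min = 770 min at $55.50/h.
Pay = (2640 × $27.75 + 770 × $55.50) ÷ 60 = $1933.25.

$1933.25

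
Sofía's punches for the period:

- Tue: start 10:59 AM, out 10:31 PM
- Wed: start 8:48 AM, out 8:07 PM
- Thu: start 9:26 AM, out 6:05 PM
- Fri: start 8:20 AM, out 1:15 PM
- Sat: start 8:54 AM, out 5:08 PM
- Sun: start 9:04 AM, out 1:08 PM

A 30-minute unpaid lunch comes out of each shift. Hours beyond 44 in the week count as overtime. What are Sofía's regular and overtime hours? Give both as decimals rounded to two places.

Regular 44.00 hours, overtime 1.72 hours

Tue: 10:59 AM–10:31 PM = 11 h 32 min; less 30 min break → 11 h 2 min
Wed: 8:48 AM–8:07 PM = 11 h 19 min; less 30 min break → 10 h 49 min
Thu: 9:26 AM–6:05 PM = 8 h 39 min; less 30 min break → 8 h 9 min
Fri: 8:20 AM–1:15 PM = 4 h 55 min; less 30 min break → 4 h 25 min
Sat: 8:54 AM–5:08 PM = 8 h 14 min; less 30 min break → 7 h 44 min
Sun: 9:04 AM–1:08 PM = 4 h 4 min; less 30 min break → 3 h 34 min
Total worked: 45 h 43 min = 45.72 h.
Threshold 44 h → overtime 1 h 43 min, regular 44 h 0 min.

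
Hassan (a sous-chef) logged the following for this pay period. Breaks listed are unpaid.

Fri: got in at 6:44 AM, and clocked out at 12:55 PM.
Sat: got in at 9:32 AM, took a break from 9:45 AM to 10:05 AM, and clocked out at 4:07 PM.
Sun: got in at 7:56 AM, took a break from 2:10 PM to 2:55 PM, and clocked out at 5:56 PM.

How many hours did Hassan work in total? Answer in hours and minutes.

Fri: 6:44 AM–12:55 PM = 6 h 11 min
Sat: 9:32 AM–4:07 PM = 6 h 35 min; less 20 min break → 6 h 15 min
Sun: 7:56 AM–5:56 PM = 10 h 0 min; less 45 min break → 9 h 15 min
Total: 6 h 11 min + 6 h 15 min + 9 h 15 min = 21 h 41 min.

21 h 41 min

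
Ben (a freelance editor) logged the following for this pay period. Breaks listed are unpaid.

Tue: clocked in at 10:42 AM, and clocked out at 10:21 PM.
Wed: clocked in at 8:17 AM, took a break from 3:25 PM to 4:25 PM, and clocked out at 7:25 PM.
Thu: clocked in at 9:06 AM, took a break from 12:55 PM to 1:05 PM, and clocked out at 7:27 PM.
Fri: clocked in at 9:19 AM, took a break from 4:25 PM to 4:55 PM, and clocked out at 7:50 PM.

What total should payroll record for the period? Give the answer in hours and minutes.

Tue: 10:42 AM–10:21 PM = 11 h 39 min
Wed: 8:17 AM–7:25 PM = 11 h 8 min; less 60 min break → 10 h 8 min
Thu: 9:06 AM–7:27 PM = 10 h 21 min; less 10 min break → 10 h 11 min
Fri: 9:19 AM–7:50 PM = 10 h 31 min; less 30 min break → 10 h 1 min
Total: 11 h 39 min + 10 h 8 min + 10 h 11 min + 10 h 1 min = 41 h 59 min.

41 h 59 min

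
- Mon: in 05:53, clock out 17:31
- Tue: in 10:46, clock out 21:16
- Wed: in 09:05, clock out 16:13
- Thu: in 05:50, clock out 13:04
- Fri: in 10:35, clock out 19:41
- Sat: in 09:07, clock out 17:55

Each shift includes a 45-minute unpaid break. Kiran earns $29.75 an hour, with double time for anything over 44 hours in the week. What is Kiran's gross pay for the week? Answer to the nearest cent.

Mon: 05:53–17:31 = 11 h 38 min; less 45 min break → 10 h 53 min
Tue: 10:46–21:16 = 10 h 30 min; less 45 min break → 9 h 45 min
Wed: 09:05–16:13 = 7 h 8 min; less 45 min break → 6 h 23 min
Thu: 05:50–13:04 = 7 h 14 min; less 45 min break → 6 h 29 min
Fri: 10:35–19:41 = 9 h 6 min; less 45 min break → 8 h 21 min
Sat: 09:07–17:55 = 8 h 48 min; less 45 min break → 8 h 3 min
Total worked: 49 h 54 min = 2994 min.
Regular 44 h 0 min = 2640 min at $29.75/h; overtime 5 h 54 min = 354 min at $59.50/h.
Pay = (2640 × $29.75 + 354 × $59.50) ÷ 60 = $1660.05.

$1660.05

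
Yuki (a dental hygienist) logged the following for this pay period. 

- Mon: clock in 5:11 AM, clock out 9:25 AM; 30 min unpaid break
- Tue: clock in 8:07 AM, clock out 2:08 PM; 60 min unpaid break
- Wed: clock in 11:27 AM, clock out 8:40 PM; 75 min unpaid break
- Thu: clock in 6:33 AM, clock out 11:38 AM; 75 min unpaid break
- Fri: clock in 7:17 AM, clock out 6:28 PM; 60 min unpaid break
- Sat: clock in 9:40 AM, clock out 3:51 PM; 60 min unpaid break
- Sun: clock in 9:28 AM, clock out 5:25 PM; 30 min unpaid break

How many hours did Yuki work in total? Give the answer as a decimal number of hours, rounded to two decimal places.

43.37 hours

Mon: 5:11 AM–9:25 AM = 4 h 14 min; less 30 min break → 3 h 44 min
Tue: 8:07 AM–2:08 PM = 6 h 1 min; less 60 min break → 5 h 1 min
Wed: 11:27 AM–8:40 PM = 9 h 13 min; less 75 min break → 7 h 58 min
Thu: 6:33 AM–11:38 AM = 5 h 5 min; less 75 min break → 3 h 50 min
Fri: 7:17 AM–6:28 PM = 11 h 11 min; less 60 min break → 10 h 11 min
Sat: 9:40 AM–3:51 PM = 6 h 11 min; less 60 min break → 5 h 11 min
Sun: 9:28 AM–5:25 PM = 7 h 57 min; less 30 min break → 7 h 27 min
Total: 3 h 44 min + 5 h 1 min + 7 h 58 min + 3 h 50 min + 10 h 11 min + 5 h 11 min + 7 h 27 min = 43 h 22 min.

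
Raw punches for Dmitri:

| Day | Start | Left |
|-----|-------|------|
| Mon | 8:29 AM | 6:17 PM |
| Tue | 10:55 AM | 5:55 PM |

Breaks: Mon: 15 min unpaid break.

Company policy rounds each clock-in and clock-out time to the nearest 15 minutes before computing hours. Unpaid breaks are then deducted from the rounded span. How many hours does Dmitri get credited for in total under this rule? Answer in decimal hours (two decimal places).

Mon: in 8:29 AM→8:30 AM, out 6:17 PM→6:15 PM; 9 h 45 min − 15 min = 9 h 30 min
Tue: in 10:55 AM→11:00 AM, out 5:55 PM→6:00 PM; 7 h 0 min
Total credited: 16 h 30 min.

16.50 hours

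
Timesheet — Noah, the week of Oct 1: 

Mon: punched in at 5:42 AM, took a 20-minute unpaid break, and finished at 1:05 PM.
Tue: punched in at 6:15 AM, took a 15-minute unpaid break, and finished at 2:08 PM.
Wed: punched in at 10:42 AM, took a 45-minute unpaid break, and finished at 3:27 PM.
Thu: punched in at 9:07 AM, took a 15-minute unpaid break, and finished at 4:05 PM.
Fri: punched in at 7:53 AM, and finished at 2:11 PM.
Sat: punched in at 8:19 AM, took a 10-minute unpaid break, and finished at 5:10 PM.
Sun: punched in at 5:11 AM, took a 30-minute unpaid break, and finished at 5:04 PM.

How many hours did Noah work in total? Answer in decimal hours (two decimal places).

Mon: 5:42 AM–1:05 PM = 7 h 23 min; less 20 min break → 7 h 3 min
Tue: 6:15 AM–2:08 PM = 7 h 53 min; less 15 min break → 7 h 38 min
Wed: 10:42 AM–3:27 PM = 4 h 45 min; less 45 min break → 4 h 0 min
Thu: 9:07 AM–4:05 PM = 6 h 58 min; less 15 min break → 6 h 43 min
Fri: 7:53 AM–2:11 PM = 6 h 18 min
Sat: 8:19 AM–5:10 PM = 8 h 51 min; less 10 min break → 8 h 41 min
Sun: 5:11 AM–5:04 PM = 11 h 53 min; less 30 min break → 11 h 23 min
Total: 7 h 3 min + 7 h 38 min + 4 h 0 min + 6 h 43 min + 6 h 18 min + 8 h 41 min + 11 h 23 min = 51 h 46 min.

51.77 hours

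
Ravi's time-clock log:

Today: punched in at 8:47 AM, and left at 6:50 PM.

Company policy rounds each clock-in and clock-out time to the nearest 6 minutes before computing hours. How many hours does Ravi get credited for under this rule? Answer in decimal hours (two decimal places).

Today: in 8:47 AM→8:48 AM, out 6:50 PM→6:48 PM; 10 h 0 min

10.00 hours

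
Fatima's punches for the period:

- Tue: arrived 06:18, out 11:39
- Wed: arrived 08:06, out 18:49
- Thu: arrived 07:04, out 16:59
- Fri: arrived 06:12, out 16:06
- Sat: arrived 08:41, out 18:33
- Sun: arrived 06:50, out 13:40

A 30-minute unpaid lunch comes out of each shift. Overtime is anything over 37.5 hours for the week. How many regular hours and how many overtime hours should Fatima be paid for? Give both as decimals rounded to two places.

Regular 37.50 hours, overtime 12.08 hours

Tue: 06:18–11:39 = 5 h 21 min; less 30 min break → 4 h 51 min
Wed: 08:06–18:49 = 10 h 43 min; less 30 min break → 10 h 13 min
Thu: 07:04–16:59 = 9 h 55 min; less 30 min break → 9 h 25 min
Fri: 06:12–16:06 = 9 h 54 min; less 30 min break → 9 h 24 min
Sat: 08:41–18:33 = 9 h 52 min; less 30 min break → 9 h 22 min
Sun: 06:50–13:40 = 6 h 50 min; less 30 min break → 6 h 20 min
Total worked: 49 h 35 min = 49.58 h.
Threshold 37.5 h → overtime 12 h 5 min, regular 37 h 30 min.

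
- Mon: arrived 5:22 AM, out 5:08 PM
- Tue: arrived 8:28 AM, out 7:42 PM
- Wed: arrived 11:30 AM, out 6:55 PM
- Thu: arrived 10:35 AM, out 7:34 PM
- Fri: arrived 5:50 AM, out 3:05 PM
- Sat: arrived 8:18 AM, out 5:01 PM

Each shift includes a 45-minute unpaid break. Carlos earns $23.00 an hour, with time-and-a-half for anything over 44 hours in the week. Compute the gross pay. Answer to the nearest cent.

Mon: 5:22 AM–5:08 PM = 11 h 46 min; less 45 min break → 11 h 1 min
Tue: 8:28 AM–7:42 PM = 11 h 14 min; less 45 min break → 10 h 29 min
Wed: 11:30 AM–6:55 PM = 7 h 25 min; less 45 min break → 6 h 40 min
Thu: 10:35 AM–7:34 PM = 8 h 59 min; less 45 min break → 8 h 14 min
Fri: 5:50 AM–3:05 PM = 9 h 15 min; less 45 min break → 8 h 30 min
Sat: 8:18 AM–5:01 PM = 8 h 43 min; less 45 min break → 7 h 58 min
Total worked: 52 h 52 min = 3172 min.
Regular 44 h 0 min = 2640 min at $23.00/h; overtime 8 h 52 min = 532 min at $34.50/h.
Pay = (2640 × $23.00 + 532 × $34.50) ÷ 60 = $1317.90.

$1317.90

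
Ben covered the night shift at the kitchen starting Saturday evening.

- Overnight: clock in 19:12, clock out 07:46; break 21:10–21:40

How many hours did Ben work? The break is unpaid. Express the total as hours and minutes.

12 h 4 min

Overnight: 19:12 → midnight = 4 h 48 min; midnight → 07:46 = 7 h 46 min; span 12 h 34 min; less 30 min break → 12 h 4 min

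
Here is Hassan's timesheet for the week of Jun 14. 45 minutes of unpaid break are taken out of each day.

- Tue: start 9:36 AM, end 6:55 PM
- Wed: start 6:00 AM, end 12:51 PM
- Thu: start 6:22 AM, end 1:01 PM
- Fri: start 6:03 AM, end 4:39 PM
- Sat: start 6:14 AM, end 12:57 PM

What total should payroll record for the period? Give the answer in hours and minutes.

36 h 23 min

Tue: 9:36 AM–6:55 PM = 9 h 19 min; less 45 min break → 8 h 34 min
Wed: 6:00 AM–12:51 PM = 6 h 51 min; less 45 min break → 6 h 6 min
Thu: 6:22 AM–1:01 PM = 6 h 39 min; less 45 min break → 5 h 54 min
Fri: 6:03 AM–4:39 PM = 10 h 36 min; less 45 min break → 9 h 51 min
Sat: 6:14 AM–12:57 PM = 6 h 43 min; less 45 min break → 5 h 58 min
Total: 8 h 34 min + 6 h 6 min + 5 h 54 min + 9 h 51 min + 5 h 58 min = 36 h 23 min.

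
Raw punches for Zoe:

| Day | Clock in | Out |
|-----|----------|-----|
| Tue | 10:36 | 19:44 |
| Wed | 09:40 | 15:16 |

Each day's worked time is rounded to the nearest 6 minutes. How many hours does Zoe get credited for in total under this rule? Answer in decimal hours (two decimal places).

Tue: 10:36–19:44 = 9 h 8 min → rounds to 9 h 6 min
Wed: 09:40–15:16 = 5 h 36 min → rounds to 5 h 36 min
Total credited: 14 h 42 min.

14.70 hours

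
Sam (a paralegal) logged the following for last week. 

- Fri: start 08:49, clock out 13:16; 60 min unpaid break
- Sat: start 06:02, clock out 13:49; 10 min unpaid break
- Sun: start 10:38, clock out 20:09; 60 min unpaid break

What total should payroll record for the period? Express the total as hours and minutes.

19 h 35 min

Fri: 08:49–13:16 = 4 h 27 min; less 60 min break → 3 h 27 min
Sat: 06:02–13:49 = 7 h 47 min; less 10 min break → 7 h 37 min
Sun: 10:38–20:09 = 9 h 31 min; less 60 min break → 8 h 31 min
Total: 3 h 27 min + 7 h 37 min + 8 h 31 min = 19 h 35 min.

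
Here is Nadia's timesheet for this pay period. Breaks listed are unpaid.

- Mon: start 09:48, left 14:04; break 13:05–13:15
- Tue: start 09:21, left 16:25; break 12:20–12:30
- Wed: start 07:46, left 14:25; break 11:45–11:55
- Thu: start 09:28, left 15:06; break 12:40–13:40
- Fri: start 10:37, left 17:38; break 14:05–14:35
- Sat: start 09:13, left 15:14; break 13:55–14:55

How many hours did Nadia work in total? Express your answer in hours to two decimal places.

33.65 hours

Mon: 09:48–14:04 = 4 h 16 min; less 10 min break → 4 h 6 min
Tue: 09:21–16:25 = 7 h 4 min; less 10 min break → 6 h 54 min
Wed: 07:46–14:25 = 6 h 39 min; less 10 min break → 6 h 29 min
Thu: 09:28–15:06 = 5 h 38 min; less 60 min break → 4 h 38 min
Fri: 10:37–17:38 = 7 h 1 min; less 30 min break → 6 h 31 min
Sat: 09:13–15:14 = 6 h 1 min; less 60 min break → 5 h 1 min
Total: 4 h 6 min + 6 h 54 min + 6 h 29 min + 4 h 38 min + 6 h 31 min + 5 h 1 min = 33 h 39 min.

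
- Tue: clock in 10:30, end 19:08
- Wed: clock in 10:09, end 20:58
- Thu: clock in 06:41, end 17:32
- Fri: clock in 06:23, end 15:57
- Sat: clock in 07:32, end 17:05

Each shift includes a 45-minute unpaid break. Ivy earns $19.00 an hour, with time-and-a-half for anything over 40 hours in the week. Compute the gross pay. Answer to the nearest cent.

Tue: 10:30–19:08 = 8 h 38 min; less 45 min break → 7 h 53 min
Wed: 10:09–20:58 = 10 h 49 min; less 45 min break → 10 h 4 min
Thu: 06:41–17:32 = 10 h 51 min; less 45 min break → 10 h 6 min
Fri: 06:23–15:57 = 9 h 34 min; less 45 min break → 8 h 49 min
Sat: 07:32–17:05 = 9 h 33 min; less 45 min break → 8 h 48 min
Total worked: 45 h 40 min = 2740 min.
Regular 40 h 0 min = 2400 min at $19.00/h; overtime 5 h 40 min = 340 min at $28.50/h.
Pay = (2400 × $19.00 + 340 × $28.50) ÷ 60 = $921.50.

$921.50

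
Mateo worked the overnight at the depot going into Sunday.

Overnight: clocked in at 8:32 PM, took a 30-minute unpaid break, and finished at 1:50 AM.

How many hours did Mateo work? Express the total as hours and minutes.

Overnight: 8:32 PM → midnight = 3 h 28 min; midnight → 1:50 AM = 1 h 50 min; span 5 h 18 min; less 30 min break → 4 h 48 min

4 h 48 min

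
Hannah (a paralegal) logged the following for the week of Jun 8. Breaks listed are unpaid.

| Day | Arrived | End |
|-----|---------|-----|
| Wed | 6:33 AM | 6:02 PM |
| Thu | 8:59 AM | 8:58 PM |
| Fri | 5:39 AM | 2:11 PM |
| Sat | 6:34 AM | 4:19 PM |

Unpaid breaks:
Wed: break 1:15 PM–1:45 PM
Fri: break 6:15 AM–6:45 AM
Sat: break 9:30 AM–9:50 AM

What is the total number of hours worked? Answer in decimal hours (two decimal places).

Wed: 6:33 AM–6:02 PM = 11 h 29 min; less 30 min break → 10 h 59 min
Thu: 8:59 AM–8:58 PM = 11 h 59 min
Fri: 5:39 AM–2:11 PM = 8 h 32 min; less 30 min break → 8 h 2 min
Sat: 6:34 AM–4:19 PM = 9 h 45 min; less 20 min break → 9 h 25 min
Total: 10 h 59 min + 11 h 59 min + 8 h 2 min + 9 h 25 min = 40 h 25 min.

40.42 hours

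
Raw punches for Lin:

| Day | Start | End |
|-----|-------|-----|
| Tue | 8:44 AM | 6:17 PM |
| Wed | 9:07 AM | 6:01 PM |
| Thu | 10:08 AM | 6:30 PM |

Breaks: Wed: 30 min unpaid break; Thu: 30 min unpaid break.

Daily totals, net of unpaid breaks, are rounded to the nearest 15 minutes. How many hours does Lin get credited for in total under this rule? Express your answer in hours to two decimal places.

25.75 hours

Tue: 8:44 AM–6:17 PM = 9 h 33 min → rounds to 9 h 30 min
Wed: 9:07 AM–6:01 PM = 8 h 54 min − 30 min = 8 h 24 min → rounds to 8 h 30 min
Thu: 10:08 AM–6:30 PM = 8 h 22 min − 30 min = 7 h 52 min → rounds to 7 h 45 min
Total credited: 25 h 45 min.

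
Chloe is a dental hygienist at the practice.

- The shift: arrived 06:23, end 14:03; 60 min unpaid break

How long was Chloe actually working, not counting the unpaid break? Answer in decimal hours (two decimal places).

6.67 hours

The shift: 06:23–14:03 = 7 h 40 min; less 60 min break → 6 h 40 min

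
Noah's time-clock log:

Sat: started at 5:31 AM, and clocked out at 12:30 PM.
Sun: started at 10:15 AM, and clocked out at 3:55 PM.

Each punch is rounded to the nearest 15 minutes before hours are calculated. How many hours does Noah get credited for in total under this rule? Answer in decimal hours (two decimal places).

12.75 hours

Sat: in 5:31 AM→5:30 AM, out 12:30 PM→12:30 PM; 7 h 0 min
Sun: in 10:15 AM→10:15 AM, out 3:55 PM→4:00 PM; 5 h 45 min
Total credited: 12 h 45 min.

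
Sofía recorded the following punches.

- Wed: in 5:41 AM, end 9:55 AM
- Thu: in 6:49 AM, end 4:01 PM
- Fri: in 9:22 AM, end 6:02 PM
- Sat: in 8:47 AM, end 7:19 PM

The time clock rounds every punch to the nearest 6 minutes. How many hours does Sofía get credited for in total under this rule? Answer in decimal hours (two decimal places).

32.50 hours

Wed: in 5:41 AM→5:42 AM, out 9:55 AM→9:54 AM; 4 h 12 min
Thu: in 6:49 AM→6:48 AM, out 4:01 PM→4:00 PM; 9 h 12 min
Fri: in 9:22 AM→9:24 AM, out 6:02 PM→6:00 PM; 8 h 36 min
Sat: in 8:47 AM→8:48 AM, out 7:19 PM→7:18 PM; 10 h 30 min
Total credited: 32 h 30 min.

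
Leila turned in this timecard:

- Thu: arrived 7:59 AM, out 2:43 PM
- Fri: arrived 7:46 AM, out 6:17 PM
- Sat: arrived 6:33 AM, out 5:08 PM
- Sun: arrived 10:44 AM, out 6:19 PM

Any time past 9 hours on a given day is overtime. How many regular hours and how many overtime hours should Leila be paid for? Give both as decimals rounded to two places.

Thu: 7:59 AM–2:43 PM = 6 h 44 min
Fri: 7:46 AM–6:17 PM = 10 h 31 min
Sat: 6:33 AM–5:08 PM = 10 h 35 min
Sun: 10:44 AM–6:19 PM = 7 h 35 min
Thu reg 6 h 44 min / OT 0 h 0 min; Fri reg 9 h 0 min / OT 1 h 31 min; Sat reg 9 h 0 min / OT 1 h 35 min; Sun reg 7 h 35 min / OT 0 h 0 min.
Totals: regular 32 h 19 min, overtime 3 h 6 min.

Regular 32.32 hours, overtime 3.10 hours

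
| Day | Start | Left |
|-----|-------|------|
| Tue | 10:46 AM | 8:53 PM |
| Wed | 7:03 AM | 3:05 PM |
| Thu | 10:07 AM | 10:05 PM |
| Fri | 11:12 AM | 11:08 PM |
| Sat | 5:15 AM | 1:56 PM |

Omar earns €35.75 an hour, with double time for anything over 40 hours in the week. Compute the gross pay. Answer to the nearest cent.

€2197.43

Tue: 10:46 AM–8:53 PM = 10 h 7 min
Wed: 7:03 AM–3:05 PM = 8 h 2 min
Thu: 10:07 AM–10:05 PM = 11 h 58 min
Fri: 11:12 AM–11:08 PM = 11 h 56 min
Sat: 5:15 AM–1:56 PM = 8 h 41 min
Total worked: 50 h 44 min = 3044 min.
Regular 40 h 0 min = 2400 min at €35.75/h; overtime 10 h 44 min = 644 min at €71.50/h.
Pay = (2400 × €35.75 + 644 × €71.50) ÷ 60 = €2197.43.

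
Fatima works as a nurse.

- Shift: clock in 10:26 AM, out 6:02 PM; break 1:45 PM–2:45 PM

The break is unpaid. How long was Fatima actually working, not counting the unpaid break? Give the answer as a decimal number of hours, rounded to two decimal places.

6.60 hours

Shift: 10:26 AM–6:02 PM = 7 h 36 min; less 60 min break → 6 h 36 min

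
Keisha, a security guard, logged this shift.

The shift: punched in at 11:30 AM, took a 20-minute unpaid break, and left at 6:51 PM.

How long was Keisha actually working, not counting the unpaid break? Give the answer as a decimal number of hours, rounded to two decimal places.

The shift: 11:30 AM–6:51 PM = 7 h 21 min; less 20 min break → 7 h 1 min

7.02 hours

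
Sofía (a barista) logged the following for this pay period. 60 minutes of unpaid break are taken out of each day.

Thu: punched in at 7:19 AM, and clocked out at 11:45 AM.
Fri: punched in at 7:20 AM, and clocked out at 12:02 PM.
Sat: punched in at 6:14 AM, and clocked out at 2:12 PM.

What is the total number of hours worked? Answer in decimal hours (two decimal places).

Thu: 7:19 AM–11:45 AM = 4 h 26 min; less 60 min break → 3 h 26 min
Fri: 7:20 AM–12:02 PM = 4 h 42 min; less 60 min break → 3 h 42 min
Sat: 6:14 AM–2:12 PM = 7 h 58 min; less 60 min break → 6 h 58 min
Total: 3 h 26 min + 3 h 42 min + 6 h 58 min = 14 h 6 min.

14.10 hours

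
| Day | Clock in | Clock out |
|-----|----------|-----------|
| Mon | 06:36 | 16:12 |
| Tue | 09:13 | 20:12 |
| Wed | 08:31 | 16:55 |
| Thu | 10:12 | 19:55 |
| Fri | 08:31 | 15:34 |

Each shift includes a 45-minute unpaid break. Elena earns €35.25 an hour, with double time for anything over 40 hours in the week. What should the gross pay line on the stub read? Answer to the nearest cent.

€1551.00

Mon: 06:36–16:12 = 9 h 36 min; less 45 min break → 8 h 51 min
Tue: 09:13–20:12 = 10 h 59 min; less 45 min break → 10 h 14 min
Wed: 08:31–16:55 = 8 h 24 min; less 45 min break → 7 h 39 min
Thu: 10:12–19:55 = 9 h 43 min; less 45 min break → 8 h 58 min
Fri: 08:31–15:34 = 7 h 3 min; less 45 min break → 6 h 18 min
Total worked: 42 h 0 min = 2520 min.
Regular 40 h 0 min = 2400 min at €35.25/h; overtime 2 h 0 min = 120 min at €70.50/h.
Pay = (2400 × €35.25 + 120 × €70.50) ÷ 60 = €1551.00.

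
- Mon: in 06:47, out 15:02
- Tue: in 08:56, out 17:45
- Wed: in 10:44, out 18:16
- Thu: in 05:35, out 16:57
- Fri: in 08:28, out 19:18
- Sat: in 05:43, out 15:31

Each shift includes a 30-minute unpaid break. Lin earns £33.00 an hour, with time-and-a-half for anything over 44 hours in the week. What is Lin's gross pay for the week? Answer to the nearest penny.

£1927.20

Mon: 06:47–15:02 = 8 h 15 min; less 30 min break → 7 h 45 min
Tue: 08:56–17:45 = 8 h 49 min; less 30 min break → 8 h 19 min
Wed: 10:44–18:16 = 7 h 32 min; less 30 min break → 7 h 2 min
Thu: 05:35–16:57 = 11 h 22 min; less 30 min break → 10 h 52 min
Fri: 08:28–19:18 = 10 h 50 min; less 30 min break → 10 h 20 min
Sat: 05:43–15:31 = 9 h 48 min; less 30 min break → 9 h 18 min
Total worked: 53 h 36 min = 3216 min.
Regular 44 h 0 min = 2640 min at £33.00/h; overtime 9 h 36 min = 576 min at £49.50/h.
Pay = (2640 × £33.00 + 576 × £49.50) ÷ 60 = £1927.20.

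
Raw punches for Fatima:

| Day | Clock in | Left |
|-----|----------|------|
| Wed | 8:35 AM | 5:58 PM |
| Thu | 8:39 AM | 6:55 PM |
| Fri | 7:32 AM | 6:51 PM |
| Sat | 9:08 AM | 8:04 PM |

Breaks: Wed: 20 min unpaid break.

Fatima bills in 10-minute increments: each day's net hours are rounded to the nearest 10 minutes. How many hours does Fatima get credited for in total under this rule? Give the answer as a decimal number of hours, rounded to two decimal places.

41.67 hours

Wed: 8:35 AM–5:58 PM = 9 h 23 min − 20 min = 9 h 3 min → rounds to 9 h 0 min
Thu: 8:39 AM–6:55 PM = 10 h 16 min → rounds to 10 h 20 min
Fri: 7:32 AM–6:51 PM = 11 h 19 min → rounds to 11 h 20 min
Sat: 9:08 AM–8:04 PM = 10 h 56 min → rounds to 11 h 0 min
Total credited: 41 h 40 min.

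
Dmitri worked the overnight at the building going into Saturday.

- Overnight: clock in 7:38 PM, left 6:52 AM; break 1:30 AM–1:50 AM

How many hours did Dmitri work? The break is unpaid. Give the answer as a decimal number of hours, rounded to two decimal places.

Overnight: 7:38 PM → midnight = 4 h 22 min; midnight → 6:52 AM = 6 h 52 min; span 11 h 14 min; less 20 min break → 10 h 54 min

10.90 hours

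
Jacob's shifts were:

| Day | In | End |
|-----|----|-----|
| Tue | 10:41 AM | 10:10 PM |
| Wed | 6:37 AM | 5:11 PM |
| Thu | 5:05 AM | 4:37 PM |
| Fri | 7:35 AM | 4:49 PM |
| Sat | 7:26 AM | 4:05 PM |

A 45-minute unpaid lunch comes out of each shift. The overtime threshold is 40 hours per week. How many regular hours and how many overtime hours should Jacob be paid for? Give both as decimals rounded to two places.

Tue: 10:41 AM–10:10 PM = 11 h 29 min; less 45 min break → 10 h 44 min
Wed: 6:37 AM–5:11 PM = 10 h 34 min; less 45 min break → 9 h 49 min
Thu: 5:05 AM–4:37 PM = 11 h 32 min; less 45 min break → 10 h 47 min
Fri: 7:35 AM–4:49 PM = 9 h 14 min; less 45 min break → 8 h 29 min
Sat: 7:26 AM–4:05 PM = 8 h 39 min; less 45 min break → 7 h 54 min
Total worked: 47 h 43 min = 47.72 h.
Threshold 40 h → overtime 7 h 43 min, regular 40 h 0 min.

Regular 40.00 hours, overtime 7.72 hours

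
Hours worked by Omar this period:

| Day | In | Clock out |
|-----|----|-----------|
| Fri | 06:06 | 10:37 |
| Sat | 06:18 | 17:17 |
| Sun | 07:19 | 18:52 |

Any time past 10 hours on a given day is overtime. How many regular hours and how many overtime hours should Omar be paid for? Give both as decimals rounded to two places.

Fri: 06:06–10:37 = 4 h 31 min
Sat: 06:18–17:17 = 10 h 59 min
Sun: 07:19–18:52 = 11 h 33 min
Fri reg 4 h 31 min / OT 0 h 0 min; Sat reg 10 h 0 min / OT 0 h 59 min; Sun reg 10 h 0 min / OT 1 h 33 min.
Totals: regular 24 h 31 min, overtime 2 h 32 min.

Regular 24.52 hours, overtime 2.53 hours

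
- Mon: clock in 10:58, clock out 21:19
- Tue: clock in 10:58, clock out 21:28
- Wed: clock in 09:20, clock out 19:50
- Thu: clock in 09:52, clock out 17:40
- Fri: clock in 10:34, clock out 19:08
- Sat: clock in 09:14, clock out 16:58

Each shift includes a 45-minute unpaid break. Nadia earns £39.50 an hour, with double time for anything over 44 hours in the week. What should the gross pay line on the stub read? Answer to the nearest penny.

£2287.05

Mon: 10:58–21:19 = 10 h 21 min; less 45 min break → 9 h 36 min
Tue: 10:58–21:28 = 10 h 30 min; less 45 min break → 9 h 45 min
Wed: 09:20–19:50 = 10 h 30 min; less 45 min break → 9 h 45 min
Thu: 09:52–17:40 = 7 h 48 min; less 45 min break → 7 h 3 min
Fri: 10:34–19:08 = 8 h 34 min; less 45 min break → 7 h 49 min
Sat: 09:14–16:58 = 7 h 44 min; less 45 min break → 6 h 59 min
Total worked: 50 h 57 min = 3057 min.
Regular 44 h 0 min = 2640 min at £39.50/h; overtime 6 h 57 min = 417 min at £79.00/h.
Pay = (2640 × £39.50 + 417 × £79.00) ÷ 60 = £2287.05.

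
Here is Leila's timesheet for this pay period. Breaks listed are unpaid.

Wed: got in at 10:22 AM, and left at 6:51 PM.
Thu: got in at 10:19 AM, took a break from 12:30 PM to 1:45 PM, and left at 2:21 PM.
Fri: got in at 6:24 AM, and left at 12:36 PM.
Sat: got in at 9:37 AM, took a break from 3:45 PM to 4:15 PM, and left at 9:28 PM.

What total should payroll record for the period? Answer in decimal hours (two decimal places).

28.82 hours

Wed: 10:22 AM–6:51 PM = 8 h 29 min
Thu: 10:19 AM–2:21 PM = 4 h 2 min; less 75 min break → 2 h 47 min
Fri: 6:24 AM–12:36 PM = 6 h 12 min
Sat: 9:37 AM–9:28 PM = 11 h 51 min; less 30 min break → 11 h 21 min
Total: 8 h 29 min + 2 h 47 min + 6 h 12 min + 11 h 21 min = 28 h 49 min.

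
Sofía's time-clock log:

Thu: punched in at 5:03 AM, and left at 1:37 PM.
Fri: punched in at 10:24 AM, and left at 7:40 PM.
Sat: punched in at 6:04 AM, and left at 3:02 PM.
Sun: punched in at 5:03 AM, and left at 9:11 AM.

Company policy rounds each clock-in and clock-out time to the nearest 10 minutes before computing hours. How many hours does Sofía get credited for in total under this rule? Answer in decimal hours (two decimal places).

Thu: in 5:03 AM→5:00 AM, out 1:37 PM→1:40 PM; 8 h 40 min
Fri: in 10:24 AM→10:20 AM, out 7:40 PM→7:40 PM; 9 h 20 min
Sat: in 6:04 AM→6:00 AM, out 3:02 PM→3:00 PM; 9 h 0 min
Sun: in 5:03 AM→5:00 AM, out 9:11 AM→9:10 AM; 4 h 10 min
Total credited: 31 h 10 min.

31.17 hours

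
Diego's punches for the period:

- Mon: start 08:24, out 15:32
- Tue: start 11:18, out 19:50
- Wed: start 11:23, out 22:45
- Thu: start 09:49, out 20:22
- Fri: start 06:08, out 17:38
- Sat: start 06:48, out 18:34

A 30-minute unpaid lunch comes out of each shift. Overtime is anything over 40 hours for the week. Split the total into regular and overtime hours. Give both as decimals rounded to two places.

Mon: 08:24–15:32 = 7 h 8 min; less 30 min break → 6 h 38 min
Tue: 11:18–19:50 = 8 h 32 min; less 30 min break → 8 h 2 min
Wed: 11:23–22:45 = 11 h 22 min; less 30 min break → 10 h 52 min
Thu: 09:49–20:22 = 10 h 33 min; less 30 min break → 10 h 3 min
Fri: 06:08–17:38 = 11 h 30 min; less 30 min break → 11 h 0 min
Sat: 06:48–18:34 = 11 h 46 min; less 30 min break → 11 h 16 min
Total worked: 57 h 51 min = 57.85 h.
Threshold 40 h → overtime 17 h 51 min, regular 40 h 0 min.

Regular 40.00 hours, overtime 17.85 hours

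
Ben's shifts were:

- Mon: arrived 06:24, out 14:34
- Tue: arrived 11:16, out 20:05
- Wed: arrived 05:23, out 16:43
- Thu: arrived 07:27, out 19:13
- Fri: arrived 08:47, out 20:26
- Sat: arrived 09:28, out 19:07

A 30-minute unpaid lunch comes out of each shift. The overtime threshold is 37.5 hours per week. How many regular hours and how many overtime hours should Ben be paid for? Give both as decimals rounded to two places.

Regular 37.50 hours, overtime 20.88 hours

Mon: 06:24–14:34 = 8 h 10 min; less 30 min break → 7 h 40 min
Tue: 11:16–20:05 = 8 h 49 min; less 30 min break → 8 h 19 min
Wed: 05:23–16:43 = 11 h 20 min; less 30 min break → 10 h 50 min
Thu: 07:27–19:13 = 11 h 46 min; less 30 min break → 11 h 16 min
Fri: 08:47–20:26 = 11 h 39 min; less 30 min break → 11 h 9 min
Sat: 09:28–19:07 = 9 h 39 min; less 30 min break → 9 h 9 min
Total worked: 58 h 23 min = 58.38 h.
Threshold 37.5 h → overtime 20 h 53 min, regular 37 h 30 min.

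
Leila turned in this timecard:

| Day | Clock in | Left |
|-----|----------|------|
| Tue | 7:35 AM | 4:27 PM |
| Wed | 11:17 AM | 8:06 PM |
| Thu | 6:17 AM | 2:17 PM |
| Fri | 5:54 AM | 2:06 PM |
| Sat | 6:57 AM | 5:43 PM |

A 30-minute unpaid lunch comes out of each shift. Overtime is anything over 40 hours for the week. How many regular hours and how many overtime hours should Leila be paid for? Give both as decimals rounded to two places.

Regular 40.00 hours, overtime 2.15 hours

Tue: 7:35 AM–4:27 PM = 8 h 52 min; less 30 min break → 8 h 22 min
Wed: 11:17 AM–8:06 PM = 8 h 49 min; less 30 min break → 8 h 19 min
Thu: 6:17 AM–2:17 PM = 8 h 0 min; less 30 min break → 7 h 30 min
Fri: 5:54 AM–2:06 PM = 8 h 12 min; less 30 min break → 7 h 42 min
Sat: 6:57 AM–5:43 PM = 10 h 46 min; less 30 min break → 10 h 16 min
Total worked: 42 h 9 min = 42.15 h.
Threshold 40 h → overtime 2 h 9 min, regular 40 h 0 min.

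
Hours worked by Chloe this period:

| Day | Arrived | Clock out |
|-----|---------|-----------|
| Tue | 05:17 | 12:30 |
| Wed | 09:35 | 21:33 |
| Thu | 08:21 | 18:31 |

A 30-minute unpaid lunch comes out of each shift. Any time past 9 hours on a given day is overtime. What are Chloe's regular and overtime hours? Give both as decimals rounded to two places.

Regular 24.72 hours, overtime 3.13 hours

Tue: 05:17–12:30 = 7 h 13 min; less 30 min break → 6 h 43 min
Wed: 09:35–21:33 = 11 h 58 min; less 30 min break → 11 h 28 min
Thu: 08:21–18:31 = 10 h 10 min; less 30 min break → 9 h 40 min
Tue reg 6 h 43 min / OT 0 h 0 min; Wed reg 9 h 0 min / OT 2 h 28 min; Thu reg 9 h 0 min / OT 0 h 40 min.
Totals: regular 24 h 43 min, overtime 3 h 8 min.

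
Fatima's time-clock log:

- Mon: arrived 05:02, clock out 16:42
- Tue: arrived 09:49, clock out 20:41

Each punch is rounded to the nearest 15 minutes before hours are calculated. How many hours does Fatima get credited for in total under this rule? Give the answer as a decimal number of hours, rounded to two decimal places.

22.75 hours

Mon: in 05:02→05:00, out 16:42→16:45; 11 h 45 min
Tue: in 09:49→09:45, out 20:41→20:45; 11 h 0 min
Total credited: 22 h 45 min.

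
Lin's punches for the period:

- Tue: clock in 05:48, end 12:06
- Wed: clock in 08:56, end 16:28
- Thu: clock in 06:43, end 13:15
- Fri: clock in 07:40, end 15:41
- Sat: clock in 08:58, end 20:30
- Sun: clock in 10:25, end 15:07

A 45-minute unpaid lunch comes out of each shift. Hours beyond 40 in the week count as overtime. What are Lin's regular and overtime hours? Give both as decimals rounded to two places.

Regular 40.00 hours, overtime 0.12 hours

Tue: 05:48–12:06 = 6 h 18 min; less 45 min break → 5 h 33 min
Wed: 08:56–16:28 = 7 h 32 min; less 45 min break → 6 h 47 min
Thu: 06:43–13:15 = 6 h 32 min; less 45 min break → 5 h 47 min
Fri: 07:40–15:41 = 8 h 1 min; less 45 min break → 7 h 16 min
Sat: 08:58–20:30 = 11 h 32 min; less 45 min break → 10 h 47 min
Sun: 10:25–15:07 = 4 h 42 min; less 45 min break → 3 h 57 min
Total worked: 40 h 7 min = 40.12 h.
Threshold 40 h → overtime 0 h 7 min, regular 40 h 0 min.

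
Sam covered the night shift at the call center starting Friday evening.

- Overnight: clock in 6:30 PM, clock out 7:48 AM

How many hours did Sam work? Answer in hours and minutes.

Overnight: 6:30 PM → midnight = 5 h 30 min; midnight → 7:48 AM = 7 h 48 min; span 13 h 18 min

13 h 18 min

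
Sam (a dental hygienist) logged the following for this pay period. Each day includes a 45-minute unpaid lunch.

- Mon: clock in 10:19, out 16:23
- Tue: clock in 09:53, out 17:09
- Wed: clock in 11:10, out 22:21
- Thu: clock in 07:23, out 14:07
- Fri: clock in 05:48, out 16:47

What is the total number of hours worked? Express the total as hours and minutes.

Mon: 10:19–16:23 = 6 h 4 min; less 45 min break → 5 h 19 min
Tue: 09:53–17:09 = 7 h 16 min; less 45 min break → 6 h 31 min
Wed: 11:10–22:21 = 11 h 11 min; less 45 min break → 10 h 26 min
Thu: 07:23–14:07 = 6 h 44 min; less 45 min break → 5 h 59 min
Fri: 05:48–16:47 = 10 h 59 min; less 45 min break → 10 h 14 min
Total: 5 h 19 min + 6 h 31 min + 10 h 26 min + 5 h 59 min + 10 h 14 min = 38 h 29 min.

38 h 29 min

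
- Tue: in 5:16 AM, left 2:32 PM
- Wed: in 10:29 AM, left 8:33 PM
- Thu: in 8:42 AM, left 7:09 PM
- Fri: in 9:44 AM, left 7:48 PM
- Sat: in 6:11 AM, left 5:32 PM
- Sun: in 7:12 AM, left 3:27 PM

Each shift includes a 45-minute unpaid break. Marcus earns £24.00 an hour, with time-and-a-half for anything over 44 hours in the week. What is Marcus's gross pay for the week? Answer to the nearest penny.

£1450.20

Tue: 5:16 AM–2:32 PM = 9 h 16 min; less 45 min break → 8 h 31 min
Wed: 10:29 AM–8:33 PM = 10 h 4 min; less 45 min break → 9 h 19 min
Thu: 8:42 AM–7:09 PM = 10 h 27 min; less 45 min break → 9 h 42 min
Fri: 9:44 AM–7:48 PM = 10 h 4 min; less 45 min break → 9 h 19 min
Sat: 6:11 AM–5:32 PM = 11 h 21 min; less 45 min break → 10 h 36 min
Sun: 7:12 AM–3:27 PM = 8 h 15 min; less 45 min break → 7 h 30 min
Total worked: 54 h 57 min = 3297 min.
Regular 44 h 0 min = 2640 min at £24.00/h; overtime 10 h 57 min = 657 min at £36.00/h.
Pay = (2640 × £24.00 + 657 × £36.00) ÷ 60 = £1450.20.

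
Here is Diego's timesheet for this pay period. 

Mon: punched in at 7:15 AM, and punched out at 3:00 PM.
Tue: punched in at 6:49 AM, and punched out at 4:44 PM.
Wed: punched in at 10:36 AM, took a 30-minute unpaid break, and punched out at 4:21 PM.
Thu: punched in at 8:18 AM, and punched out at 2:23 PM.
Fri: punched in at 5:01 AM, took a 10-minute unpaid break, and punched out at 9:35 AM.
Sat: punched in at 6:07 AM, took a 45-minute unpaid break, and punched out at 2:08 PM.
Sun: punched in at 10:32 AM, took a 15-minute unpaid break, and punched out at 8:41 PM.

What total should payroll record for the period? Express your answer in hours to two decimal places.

Mon: 7:15 AM–3:00 PM = 7 h 45 min
Tue: 6:49 AM–4:44 PM = 9 h 55 min
Wed: 10:36 AM–4:21 PM = 5 h 45 min; less 30 min break → 5 h 15 min
Thu: 8:18 AM–2:23 PM = 6 h 5 min
Fri: 5:01 AM–9:35 AM = 4 h 34 min; less 10 min break → 4 h 24 min
Sat: 6:07 AM–2:08 PM = 8 h 1 min; less 45 min break → 7 h 16 min
Sun: 10:32 AM–8:41 PM = 10 h 9 min; less 15 min break → 9 h 54 min
Total: 7 h 45 min + 9 h 55 min + 5 h 15 min + 6 h 5 min + 4 h 24 min + 7 h 16 min + 9 h 54 min = 50 h 34 min.

50.57 hours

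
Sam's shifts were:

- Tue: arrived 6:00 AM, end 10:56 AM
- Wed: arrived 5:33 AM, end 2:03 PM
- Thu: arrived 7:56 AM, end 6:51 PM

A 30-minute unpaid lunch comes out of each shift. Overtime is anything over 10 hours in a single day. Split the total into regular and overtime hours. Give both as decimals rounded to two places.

Tue: 6:00 AM–10:56 AM = 4 h 56 min; less 30 min break → 4 h 26 min
Wed: 5:33 AM–2:03 PM = 8 h 30 min; less 30 min break → 8 h 0 min
Thu: 7:56 AM–6:51 PM = 10 h 55 min; less 30 min break → 10 h 25 min
Tue reg 4 h 26 min / OT 0 h 0 min; Wed reg 8 h 0 min / OT 0 h 0 min; Thu reg 10 h 0 min / OT 0 h 25 min.
Totals: regular 22 h 26 min, overtime 0 h 25 min.

Regular 22.43 hours, overtime 0.42 hours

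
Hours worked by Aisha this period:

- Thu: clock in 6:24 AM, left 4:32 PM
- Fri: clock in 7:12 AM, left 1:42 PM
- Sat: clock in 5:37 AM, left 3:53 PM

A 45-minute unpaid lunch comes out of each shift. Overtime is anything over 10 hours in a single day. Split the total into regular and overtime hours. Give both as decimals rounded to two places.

Regular 24.65 hours, overtime 0.00 hours

Thu: 6:24 AM–4:32 PM = 10 h 8 min; less 45 min break → 9 h 23 min
Fri: 7:12 AM–1:42 PM = 6 h 30 min; less 45 min break → 5 h 45 min
Sat: 5:37 AM–3:53 PM = 10 h 16 min; less 45 min break → 9 h 31 min
Thu reg 9 h 23 min / OT 0 h 0 min; Fri reg 5 h 45 min / OT 0 h 0 min; Sat reg 9 h 31 min / OT 0 h 0 min.
Totals: regular 24 h 39 min, overtime 0 h 0 min.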